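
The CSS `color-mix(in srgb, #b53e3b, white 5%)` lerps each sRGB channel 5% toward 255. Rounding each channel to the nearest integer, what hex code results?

#b53e3b is rgb(181, 62, 59).
A 5% tint moves each channel 5% toward 255:
  R: 181 + 3.7 = 184.7 → 185
  G: 62 + 0.05×(255−62) = 62 + 9.65 = 71.65 → 72
  B: 59 + 0.05×(255−59) = 59 + 9.8 = 68.8 → 69
rgb(185, 72, 69) = #b94845.

#b94845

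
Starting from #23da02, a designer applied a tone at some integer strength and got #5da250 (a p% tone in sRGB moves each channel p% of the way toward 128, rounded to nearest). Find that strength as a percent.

62%

#23da02 is rgb(35, 218, 2); #5da250 is rgb(93, 162, 80).
On the B channel (widest range): 80 ≈ 2 + (p/100)(128 − 2), so p ≈ 100×(80 − 2)/(128 − 2) = 7800/126 = 61.90.
p = 62 reproduces all three channels after rounding.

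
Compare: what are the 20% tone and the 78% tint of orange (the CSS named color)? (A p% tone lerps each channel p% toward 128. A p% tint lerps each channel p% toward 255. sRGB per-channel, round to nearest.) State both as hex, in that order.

#E69E1A, #FFEBC7

CSS orange is rgb(255, 165, 0).
20% tone:
  R: 255 − 25.4 = 229.6 → 230
  G: 165 − 7.4 = 157.6 → 158
  B: 0 + 0.2×(128−0) = 0 + 25.6 = 25.6 → 26
  → #E69E1A
78% tint:
  R: 255 + 0 = 255 → 255
  G: 165 + 0.78×(255−165) = 165 + 70.2 = 235.2 → 235
  B: 0 + 198.9 = 198.9 → 199
  → #FFEBC7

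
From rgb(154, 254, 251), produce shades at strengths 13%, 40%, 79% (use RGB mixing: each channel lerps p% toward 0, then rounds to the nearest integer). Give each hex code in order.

#86ddda, #5c9897, #203535

13%: (154 − 20.02 = 133.98→134, 254 − 33.02 = 220.98→221, 251 − 32.63 = 218.37→218) → #86ddda
40%: (154 − 61.6 = 92.4→92, 254 − 101.6 = 152.4→152, 251 − 100.4 = 150.6→151) → #5c9897
79%: (154 − 121.66 = 32.34→32, 254 − 200.66 = 53.34→53, 251 − 198.29 = 52.71→53) → #203535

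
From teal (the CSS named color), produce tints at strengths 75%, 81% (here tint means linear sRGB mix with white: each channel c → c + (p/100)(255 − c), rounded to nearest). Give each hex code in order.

#bfdfdf, #cfe7e7

CSS teal is rgb(0, 128, 128).
75%: (0 + 191.25 = 191.25→191, 128 + 95.25 = 223.25→223, 128 + 95.25 = 223.25→223) → #bfdfdf
81%: (0 + 206.55 = 206.55→207, 128 + 102.87 = 230.87→231, 128 + 102.87 = 230.87→231) → #cfe7e7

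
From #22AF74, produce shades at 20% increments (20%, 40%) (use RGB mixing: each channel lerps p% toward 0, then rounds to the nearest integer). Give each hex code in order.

#1B8C5D, #146946

#22AF74 is rgb(34, 175, 116).
20%: (34 − 6.8 = 27.2→27, 175 − 35 = 140→140, 116 − 23.2 = 92.8→93) → #1B8C5D
40%: (34 − 13.6 = 20.4→20, 175 − 70 = 105→105, 116 − 46.4 = 69.6→70) → #146946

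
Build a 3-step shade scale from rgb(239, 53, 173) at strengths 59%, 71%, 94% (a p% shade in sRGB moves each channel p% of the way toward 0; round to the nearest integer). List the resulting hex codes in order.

59%: (239 − 141.01 = 97.99→98, 53 − 31.27 = 21.73→22, 173 − 102.07 = 70.93→71) → #621647
71%: (239 − 169.69 = 69.31→69, 53 − 37.63 = 15.37→15, 173 − 122.83 = 50.17→50) → #450f32
94%: (239 − 224.66 = 14.34→14, 53 − 49.82 = 3.18→3, 173 − 162.62 = 10.38→10) → #0e030a

#621647, #450f32, #0e030a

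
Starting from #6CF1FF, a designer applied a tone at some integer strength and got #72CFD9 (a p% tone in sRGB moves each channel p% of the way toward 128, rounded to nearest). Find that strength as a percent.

#6CF1FF is rgb(108, 241, 255); #72CFD9 is rgb(114, 207, 217).
On the B channel (widest range): 217 ≈ 255 + (p/100)(128 − 255), so p ≈ 100×(217 − 255)/(128 − 255) = -3800/-127 = 29.92.
p = 30 reproduces all three channels after rounding.

30%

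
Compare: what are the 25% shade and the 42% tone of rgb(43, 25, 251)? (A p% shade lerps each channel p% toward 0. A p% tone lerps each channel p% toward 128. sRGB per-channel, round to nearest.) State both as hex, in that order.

#2013BC, #4F44C7

25% shade:
  R: 43 − 10.75 = 32.25 → 32
  G: 25 + 0.25×(0−25) = 25 − 6.25 = 18.75 → 19
  B: 251 − 62.75 = 188.25 → 188
  → #2013BC
42% tone:
  R: 43 + 0.42×(128−43) = 43 + 35.7 = 78.7 → 79
  G: 25 + 0.42×(128−25) = 25 + 43.26 = 68.26 → 68
  B: 251 − 51.66 = 199.34 → 199
  → #4F44C7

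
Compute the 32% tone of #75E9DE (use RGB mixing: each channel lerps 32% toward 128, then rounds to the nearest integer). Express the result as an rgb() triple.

#75E9DE is rgb(117, 233, 222).
Per channel, c → c + 0.32(128 − c):
  R: 117 + 0.32×(128−117) = 117 + 3.52 = 120.52 → 121
  G: 233 − 33.6 = 199.4 → 199
  B: 222 − 30.08 = 191.92 → 192

rgb(121, 199, 192)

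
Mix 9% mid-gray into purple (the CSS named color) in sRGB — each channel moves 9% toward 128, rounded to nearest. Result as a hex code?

CSS purple is rgb(128, 0, 128).
Lerp each channel 9% toward 128:
  R: 128 + 0.09×(128−128) = 128 + 0 = 128 → 128
  G: 0 + 0.09×(128−0) = 0 + 11.52 = 11.52 → 12
  B: 128 + 0 = 128 → 128
rgb(128, 12, 128) = #800C80.

#800C80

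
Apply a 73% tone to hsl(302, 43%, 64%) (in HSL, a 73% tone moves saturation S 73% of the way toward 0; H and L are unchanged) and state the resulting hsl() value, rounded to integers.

hsl(302, 12%, 64%)

S moves 73% from 43 toward 0: 43 − 31.39 = 11.61 → 12.
H and L are unchanged.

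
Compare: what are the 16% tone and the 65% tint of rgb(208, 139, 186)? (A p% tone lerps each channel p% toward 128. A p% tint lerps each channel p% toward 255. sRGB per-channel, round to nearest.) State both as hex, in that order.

16% tone:
  R: 208 + 0.16×(128−208) = 208 − 12.8 = 195.2 → 195
  G: 139 + 0.16×(128−139) = 139 − 1.76 = 137.24 → 137
  B: 186 + 0.16×(128−186) = 186 − 9.28 = 176.72 → 177
  → #C389B1
65% tint:
  R: 208 + 0.65×(255−208) = 208 + 30.55 = 238.55 → 239
  G: 139 + 0.65×(255−139) = 139 + 75.4 = 214.4 → 214
  B: 186 + 0.65×(255−186) = 186 + 44.85 = 230.85 → 231
  → #EFD6E7

#C389B1, #EFD6E7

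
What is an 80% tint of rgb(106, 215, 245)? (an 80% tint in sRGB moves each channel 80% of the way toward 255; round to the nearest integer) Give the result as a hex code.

#e1f7fd

An 80% tint moves each channel 80% toward 255:
  R: 106 + 0.8×(255−106) = 106 + 119.2 = 225.2 → 225
  G: 215 + 0.8×(255−215) = 215 + 32 = 247 → 247
  B: 245 + 0.8×(255−245) = 245 + 8 = 253 → 253
rgb(225, 247, 253) = #e1f7fd.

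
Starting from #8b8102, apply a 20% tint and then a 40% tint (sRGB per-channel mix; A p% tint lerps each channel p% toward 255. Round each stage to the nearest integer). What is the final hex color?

#c7c286

#8b8102 is rgb(139, 129, 2).
A 20% tint moves each channel 20% toward 255:
  R: 139 + 23.2 = 162.2 → 162
  G: 129 + 25.2 = 154.2 → 154
  B: 2 + 0.2×(255−2) = 2 + 50.6 = 52.6 → 53
After the tint: rgb(162, 154, 53) = #a29a35.
Per channel, c → c + 0.4(255 − c):
  R: 162 + 37.2 = 199.2 → 199
  G: 154 + 0.4×(255−154) = 154 + 40.4 = 194.4 → 194
  B: 53 + 80.8 = 133.8 → 134
rgb(199, 194, 134) = #c7c286.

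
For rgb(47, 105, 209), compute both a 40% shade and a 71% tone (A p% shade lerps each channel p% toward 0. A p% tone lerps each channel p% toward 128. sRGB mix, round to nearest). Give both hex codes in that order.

40% shade:
  R: 47 − 18.8 = 28.2 → 28
  G: 105 − 42 = 63 → 63
  B: 209 + 0.4×(0−209) = 209 − 83.6 = 125.4 → 125
  → #1c3f7d
71% tone:
  R: 47 + 0.71×(128−47) = 47 + 57.51 = 104.51 → 105
  G: 105 + 0.71×(128−105) = 105 + 16.33 = 121.33 → 121
  B: 209 + 0.71×(128−209) = 209 − 57.51 = 151.49 → 151
  → #697997

#1c3f7d, #697997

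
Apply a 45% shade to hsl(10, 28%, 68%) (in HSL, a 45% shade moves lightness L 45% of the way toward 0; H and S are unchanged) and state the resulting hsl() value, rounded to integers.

L moves 45% from 68 toward 0: 68 − 30.6 = 37.4 → 37.
H and S are unchanged.

hsl(10, 28%, 37%)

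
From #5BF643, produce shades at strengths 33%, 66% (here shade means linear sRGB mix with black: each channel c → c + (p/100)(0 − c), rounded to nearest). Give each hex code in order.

#3DA52D, #1F5417

#5BF643 is rgb(91, 246, 67).
33%: (91 − 30.03 = 60.97→61, 246 − 81.18 = 164.82→165, 67 − 22.11 = 44.89→45) → #3DA52D
66%: (91 − 60.06 = 30.94→31, 246 − 162.36 = 83.64→84, 67 − 44.22 = 22.78→23) → #1F5417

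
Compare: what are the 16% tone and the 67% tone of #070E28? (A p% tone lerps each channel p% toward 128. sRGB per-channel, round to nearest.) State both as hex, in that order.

#1A2036, #585A63

#070E28 is rgb(7, 14, 40).
16% tone:
  R: 7 + 19.36 = 26.36 → 26
  G: 14 + 0.16×(128−14) = 14 + 18.24 = 32.24 → 32
  B: 40 + 14.08 = 54.08 → 54
  → #1A2036
67% tone:
  R: 7 + 81.07 = 88.07 → 88
  G: 14 + 0.67×(128−14) = 14 + 76.38 = 90.38 → 90
  B: 40 + 0.67×(128−40) = 40 + 58.96 = 98.96 → 99
  → #585A63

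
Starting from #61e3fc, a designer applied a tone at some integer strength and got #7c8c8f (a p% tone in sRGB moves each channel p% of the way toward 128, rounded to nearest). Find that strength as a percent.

88%

#61e3fc is rgb(97, 227, 252); #7c8c8f is rgb(124, 140, 143).
On the B channel (widest range): 143 ≈ 252 + (p/100)(128 − 252), so p ≈ 100×(143 − 252)/(128 − 252) = -10900/-124 = 87.90.
p = 88 reproduces all three channels after rounding.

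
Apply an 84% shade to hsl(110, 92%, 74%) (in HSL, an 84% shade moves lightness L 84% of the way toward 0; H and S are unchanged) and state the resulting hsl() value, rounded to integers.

L moves 84% from 74 toward 0: 74 − 62.16 = 11.84 → 12.
H and S are unchanged.

hsl(110, 92%, 12%)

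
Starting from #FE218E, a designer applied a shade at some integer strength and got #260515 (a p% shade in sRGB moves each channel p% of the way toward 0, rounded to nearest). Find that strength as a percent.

85%

#FE218E is rgb(254, 33, 142); #260515 is rgb(38, 5, 21).
On the R channel (widest range): 38 ≈ 254 + (p/100)(0 − 254), so p ≈ 100×(38 − 254)/(0 − 254) = -21600/-254 = 85.04.
p = 85 reproduces all three channels after rounding.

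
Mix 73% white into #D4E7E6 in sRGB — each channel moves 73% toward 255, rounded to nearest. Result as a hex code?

#D4E7E6 is rgb(212, 231, 230).
Per channel, c → c + 0.73(255 − c):
  R: 212 + 31.39 = 243.39 → 243
  G: 231 + 0.73×(255−231) = 231 + 17.52 = 248.52 → 249
  B: 230 + 18.25 = 248.25 → 248
rgb(243, 249, 248) = #F3F9F8.

#F3F9F8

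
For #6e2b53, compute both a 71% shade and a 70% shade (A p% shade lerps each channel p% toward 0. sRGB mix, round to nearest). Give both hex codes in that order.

#6e2b53 is rgb(110, 43, 83).
71% shade:
  R: 110 − 78.1 = 31.9 → 32
  G: 43 + 0.71×(0−43) = 43 − 30.53 = 12.47 → 12
  B: 83 + 0.71×(0−83) = 83 − 58.93 = 24.07 → 24
  → #200c18
70% shade:
  R: 110 + 0.7×(0−110) = 110 − 77 = 33 → 33
  G: 43 + 0.7×(0−43) = 43 − 30.1 = 12.9 → 13
  B: 83 + 0.7×(0−83) = 83 − 58.1 = 24.9 → 25
  → #210d19

#200c18, #210d19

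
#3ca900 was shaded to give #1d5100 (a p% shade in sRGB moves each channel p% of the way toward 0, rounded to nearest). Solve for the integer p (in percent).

52%

#3ca900 is rgb(60, 169, 0); #1d5100 is rgb(29, 81, 0).
On the G channel (widest range): 81 ≈ 169 + (p/100)(0 − 169), so p ≈ 100×(81 − 169)/(0 − 169) = -8800/-169 = 52.07.
p = 52 reproduces all three channels after rounding.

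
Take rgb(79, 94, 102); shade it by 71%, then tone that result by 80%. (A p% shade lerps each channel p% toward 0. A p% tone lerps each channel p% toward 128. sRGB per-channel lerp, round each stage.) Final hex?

Lerp each channel 71% toward 0:
  R: 79 − 56.09 = 22.91 → 23
  G: 94 + 0.71×(0−94) = 94 − 66.74 = 27.26 → 27
  B: 102 − 72.42 = 29.58 → 30
After the shade: rgb(23, 27, 30) = #171B1E.
Per channel, c → c + 0.8(128 − c):
  R: 23 + 84 = 107 → 107
  G: 27 + 0.8×(128−27) = 27 + 80.8 = 107.8 → 108
  B: 30 + 0.8×(128−30) = 30 + 78.4 = 108.4 → 108
rgb(107, 108, 108) = #6B6C6C.

#6B6C6C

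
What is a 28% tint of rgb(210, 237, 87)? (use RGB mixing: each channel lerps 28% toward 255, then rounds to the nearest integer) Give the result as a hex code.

A 28% tint moves each channel 28% toward 255:
  R: 210 + 12.6 = 222.6 → 223
  G: 237 + 0.28×(255−237) = 237 + 5.04 = 242.04 → 242
  B: 87 + 47.04 = 134.04 → 134
rgb(223, 242, 134) = #dff286.

#dff286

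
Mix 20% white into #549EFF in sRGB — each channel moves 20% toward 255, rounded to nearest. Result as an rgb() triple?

#549EFF is rgb(84, 158, 255).
A 20% tint moves each channel 20% toward 255:
  R: 84 + 0.2×(255−84) = 84 + 34.2 = 118.2 → 118
  G: 158 + 19.4 = 177.4 → 177
  B: 255 + 0.2×(255−255) = 255 + 0 = 255 → 255

rgb(118, 177, 255)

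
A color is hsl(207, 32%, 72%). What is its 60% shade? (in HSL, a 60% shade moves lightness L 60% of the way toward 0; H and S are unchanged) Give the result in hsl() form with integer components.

hsl(207, 32%, 29%)

L moves 60% from 72 toward 0: 72 − 43.2 = 28.8 → 29.
H and S are unchanged.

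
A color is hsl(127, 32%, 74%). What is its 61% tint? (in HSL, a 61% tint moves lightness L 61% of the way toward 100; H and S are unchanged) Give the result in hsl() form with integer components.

hsl(127, 32%, 90%)

L moves 61% from 74 toward 100: 74 + 15.86 = 89.86 → 90.
H and S are unchanged.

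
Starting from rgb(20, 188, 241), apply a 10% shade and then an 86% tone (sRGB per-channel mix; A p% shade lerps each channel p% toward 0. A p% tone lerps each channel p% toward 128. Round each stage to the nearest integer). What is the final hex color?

Lerp each channel 10% toward 0:
  R: 20 + 0.1×(0−20) = 20 − 2 = 18 → 18
  G: 188 + 0.1×(0−188) = 188 − 18.8 = 169.2 → 169
  B: 241 − 24.1 = 216.9 → 217
After the shade: rgb(18, 169, 217) = #12a9d9.
Per channel, c → c + 0.86(128 − c):
  R: 18 + 0.86×(128−18) = 18 + 94.6 = 112.6 → 113
  G: 169 − 35.26 = 133.74 → 134
  B: 217 − 76.54 = 140.46 → 140
rgb(113, 134, 140) = #71868c.

#71868c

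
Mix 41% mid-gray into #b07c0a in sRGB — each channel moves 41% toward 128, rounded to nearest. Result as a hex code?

#9c7e3a

#b07c0a is rgb(176, 124, 10).
Per channel, c → c + 0.41(128 − c):
  R: 176 − 19.68 = 156.32 → 156
  G: 124 + 1.64 = 125.64 → 126
  B: 10 + 0.41×(128−10) = 10 + 48.38 = 58.38 → 58
rgb(156, 126, 58) = #9c7e3a.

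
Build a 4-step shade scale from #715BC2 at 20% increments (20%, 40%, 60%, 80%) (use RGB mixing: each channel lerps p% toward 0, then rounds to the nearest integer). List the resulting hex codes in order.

#715BC2 is rgb(113, 91, 194).
20%: (113 − 22.6 = 90.4→90, 91 − 18.2 = 72.8→73, 194 − 38.8 = 155.2→155) → #5A499B
40%: (113 − 45.2 = 67.8→68, 91 − 36.4 = 54.6→55, 194 − 77.6 = 116.4→116) → #443774
60%: (113 − 67.8 = 45.2→45, 91 − 54.6 = 36.4→36, 194 − 116.4 = 77.6→78) → #2D244E
80%: (113 − 90.4 = 22.6→23, 91 − 72.8 = 18.2→18, 194 − 155.2 = 38.8→39) → #171227

#5A499B, #443774, #2D244E, #171227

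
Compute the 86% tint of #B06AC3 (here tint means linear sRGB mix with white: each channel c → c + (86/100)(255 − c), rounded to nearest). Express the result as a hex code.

#F4EAF7

#B06AC3 is rgb(176, 106, 195).
Lerp each channel 86% toward 255:
  R: 176 + 67.94 = 243.94 → 244
  G: 106 + 0.86×(255−106) = 106 + 128.14 = 234.14 → 234
  B: 195 + 51.6 = 246.6 → 247
rgb(244, 234, 247) = #F4EAF7.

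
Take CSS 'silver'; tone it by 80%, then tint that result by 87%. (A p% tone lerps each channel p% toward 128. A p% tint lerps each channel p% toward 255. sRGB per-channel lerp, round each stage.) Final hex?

#f0f0f0

CSS silver is rgb(192, 192, 192).
Per channel, c → c + 0.8(128 − c):
  R: 192 + 0.8×(128−192) = 192 − 51.2 = 140.8 → 141
  G: 192 − 51.2 = 140.8 → 141
  B: 192 + 0.8×(128−192) = 192 − 51.2 = 140.8 → 141
After the tone: rgb(141, 141, 141) = #8d8d8d.
Per channel, c → c + 0.87(255 − c):
  R: 141 + 0.87×(255−141) = 141 + 99.18 = 240.18 → 240
  G: 141 + 0.87×(255−141) = 141 + 99.18 = 240.18 → 240
  B: 141 + 99.18 = 240.18 → 240
rgb(240, 240, 240) = #f0f0f0.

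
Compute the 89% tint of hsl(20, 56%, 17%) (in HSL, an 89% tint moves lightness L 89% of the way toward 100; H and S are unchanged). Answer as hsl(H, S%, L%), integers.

L moves 89% from 17 toward 100: 17 + 73.87 = 90.87 → 91.
H and S are unchanged.

hsl(20, 56%, 91%)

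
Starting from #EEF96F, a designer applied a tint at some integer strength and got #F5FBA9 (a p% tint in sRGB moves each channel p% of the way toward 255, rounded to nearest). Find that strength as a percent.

40%

#EEF96F is rgb(238, 249, 111); #F5FBA9 is rgb(245, 251, 169).
On the B channel (widest range): 169 ≈ 111 + (p/100)(255 − 111), so p ≈ 100×(169 − 111)/(255 − 111) = 5800/144 = 40.28.
p = 40 reproduces all three channels after rounding.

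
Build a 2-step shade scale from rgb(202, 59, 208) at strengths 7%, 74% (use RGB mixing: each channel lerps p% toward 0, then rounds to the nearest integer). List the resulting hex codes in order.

#BC37C1, #350F36

7%: (202 − 14.14 = 187.86→188, 59 − 4.13 = 54.87→55, 208 − 14.56 = 193.44→193) → #BC37C1
74%: (202 − 149.48 = 52.52→53, 59 − 43.66 = 15.34→15, 208 − 153.92 = 54.08→54) → #350F36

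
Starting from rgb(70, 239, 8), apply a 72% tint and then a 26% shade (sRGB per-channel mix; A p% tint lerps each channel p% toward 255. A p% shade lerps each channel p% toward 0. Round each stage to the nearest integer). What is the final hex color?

A 72% tint moves each channel 72% toward 255:
  R: 70 + 0.72×(255−70) = 70 + 133.2 = 203.2 → 203
  G: 239 + 11.52 = 250.52 → 251
  B: 8 + 177.84 = 185.84 → 186
After the tint: rgb(203, 251, 186) = #cbfbba.
Per channel, c → c + 0.26(0 − c):
  R: 203 + 0.26×(0−203) = 203 − 52.78 = 150.22 → 150
  G: 251 − 65.26 = 185.74 → 186
  B: 186 + 0.26×(0−186) = 186 − 48.36 = 137.64 → 138
rgb(150, 186, 138) = #96ba8a.

#96ba8a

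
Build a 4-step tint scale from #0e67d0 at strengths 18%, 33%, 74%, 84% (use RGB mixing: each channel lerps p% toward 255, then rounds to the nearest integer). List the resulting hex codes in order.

#0e67d0 is rgb(14, 103, 208).
18%: (14 + 43.38 = 57.38→57, 103 + 27.36 = 130.36→130, 208 + 8.46 = 216.46→216) → #3982d8
33%: (14 + 79.53 = 93.53→94, 103 + 50.16 = 153.16→153, 208 + 15.51 = 223.51→224) → #5e99e0
74%: (14 + 178.34 = 192.34→192, 103 + 112.48 = 215.48→215, 208 + 34.78 = 242.78→243) → #c0d7f3
84%: (14 + 202.44 = 216.44→216, 103 + 127.68 = 230.68→231, 208 + 39.48 = 247.48→247) → #d8e7f7

#3982d8, #5e99e0, #c0d7f3, #d8e7f7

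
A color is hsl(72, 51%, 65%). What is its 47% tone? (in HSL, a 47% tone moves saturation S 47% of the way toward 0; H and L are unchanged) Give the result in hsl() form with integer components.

hsl(72, 27%, 65%)

S moves 47% from 51 toward 0: 51 − 23.97 = 27.03 → 27.
H and L are unchanged.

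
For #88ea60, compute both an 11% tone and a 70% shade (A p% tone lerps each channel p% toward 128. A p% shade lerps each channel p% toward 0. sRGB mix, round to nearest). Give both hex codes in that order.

#88ea60 is rgb(136, 234, 96).
11% tone:
  R: 136 − 0.88 = 135.12 → 135
  G: 234 − 11.66 = 222.34 → 222
  B: 96 + 0.11×(128−96) = 96 + 3.52 = 99.52 → 100
  → #87de64
70% shade:
  R: 136 + 0.7×(0−136) = 136 − 95.2 = 40.8 → 41
  G: 234 + 0.7×(0−234) = 234 − 163.8 = 70.2 → 70
  B: 96 − 67.2 = 28.8 → 29
  → #29461d

#87de64, #29461d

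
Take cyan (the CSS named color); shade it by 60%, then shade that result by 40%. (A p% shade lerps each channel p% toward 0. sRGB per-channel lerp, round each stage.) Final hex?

CSS cyan is rgb(0, 255, 255).
A 60% shade moves each channel 60% toward 0:
  R: 0 + 0 = 0 → 0
  G: 255 + 0.6×(0−255) = 255 − 153 = 102 → 102
  B: 255 − 153 = 102 → 102
After the shade: rgb(0, 102, 102) = #006666.
A 40% shade moves each channel 40% toward 0:
  R: 0 + 0.4×(0−0) = 0 + 0 = 0 → 0
  G: 102 + 0.4×(0−102) = 102 − 40.8 = 61.2 → 61
  B: 102 + 0.4×(0−102) = 102 − 40.8 = 61.2 → 61
rgb(0, 61, 61) = #003d3d.

#003d3d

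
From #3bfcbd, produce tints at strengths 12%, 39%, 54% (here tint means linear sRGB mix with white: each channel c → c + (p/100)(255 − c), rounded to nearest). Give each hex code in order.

#53fcc5, #87fdd7, #a5fee1

#3bfcbd is rgb(59, 252, 189).
12%: (59 + 23.52 = 82.52→83, 252→252, 189 + 7.92 = 196.92→197) → #53fcc5
39%: (59 + 76.44 = 135.44→135, 252 + 1.17 = 253.17→253, 189 + 25.74 = 214.74→215) → #87fdd7
54%: (59 + 105.84 = 164.84→165, 252 + 1.62 = 253.62→254, 189 + 35.64 = 224.64→225) → #a5fee1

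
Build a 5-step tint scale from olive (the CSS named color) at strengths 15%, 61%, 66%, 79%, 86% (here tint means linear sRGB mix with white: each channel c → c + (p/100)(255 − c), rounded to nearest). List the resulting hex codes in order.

CSS olive is rgb(128, 128, 0).
15%: (128 + 19.05 = 147.05→147, 128 + 19.05 = 147.05→147, 0 + 38.25 = 38.25→38) → #939326
61%: (128 + 77.47 = 205.47→205, 128 + 77.47 = 205.47→205, 0 + 155.55 = 155.55→156) → #CDCD9C
66%: (128 + 83.82 = 211.82→212, 128 + 83.82 = 211.82→212, 0 + 168.3 = 168.3→168) → #D4D4A8
79%: (128 + 100.33 = 228.33→228, 128 + 100.33 = 228.33→228, 0 + 201.45 = 201.45→201) → #E4E4C9
86%: (128 + 109.22 = 237.22→237, 128 + 109.22 = 237.22→237, 0 + 219.3 = 219.3→219) → #EDEDDB

#939326, #CDCD9C, #D4D4A8, #E4E4C9, #EDEDDB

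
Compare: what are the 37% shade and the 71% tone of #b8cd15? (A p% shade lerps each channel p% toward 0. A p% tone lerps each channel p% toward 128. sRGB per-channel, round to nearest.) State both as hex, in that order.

#74810d, #909661

#b8cd15 is rgb(184, 205, 21).
37% shade:
  R: 184 + 0.37×(0−184) = 184 − 68.08 = 115.92 → 116
  G: 205 − 75.85 = 129.15 → 129
  B: 21 − 7.77 = 13.23 → 13
  → #74810d
71% tone:
  R: 184 − 39.76 = 144.24 → 144
  G: 205 − 54.67 = 150.33 → 150
  B: 21 + 75.97 = 96.97 → 97
  → #909661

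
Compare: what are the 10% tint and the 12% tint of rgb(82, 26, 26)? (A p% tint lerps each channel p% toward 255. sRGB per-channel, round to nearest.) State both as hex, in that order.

#633131, #673535

10% tint:
  R: 82 + 17.3 = 99.3 → 99
  G: 26 + 22.9 = 48.9 → 49
  B: 26 + 22.9 = 48.9 → 49
  → #633131
12% tint:
  R: 82 + 20.76 = 102.76 → 103
  G: 26 + 27.48 = 53.48 → 53
  B: 26 + 0.12×(255−26) = 26 + 27.48 = 53.48 → 53
  → #673535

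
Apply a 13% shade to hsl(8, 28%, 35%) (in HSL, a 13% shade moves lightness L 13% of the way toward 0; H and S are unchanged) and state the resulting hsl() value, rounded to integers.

L moves 13% from 35 toward 0: 35 − 4.55 = 30.45 → 30.
H and S are unchanged.

hsl(8, 28%, 30%)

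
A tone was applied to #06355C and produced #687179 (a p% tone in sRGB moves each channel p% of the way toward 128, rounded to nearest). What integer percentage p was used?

#06355C is rgb(6, 53, 92); #687179 is rgb(104, 113, 121).
On the R channel (widest range): 104 ≈ 6 + (p/100)(128 − 6), so p ≈ 100×(104 − 6)/(128 − 6) = 9800/122 = 80.33.
p = 80 reproduces all three channels after rounding.

80%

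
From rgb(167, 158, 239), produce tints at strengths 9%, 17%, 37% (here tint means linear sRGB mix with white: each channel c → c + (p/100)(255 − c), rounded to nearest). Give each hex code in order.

9%: (167 + 7.92 = 174.92→175, 158 + 8.73 = 166.73→167, 239 + 1.44 = 240.44→240) → #afa7f0
17%: (167 + 14.96 = 181.96→182, 158 + 16.49 = 174.49→174, 239 + 2.72 = 241.72→242) → #b6aef2
37%: (167 + 32.56 = 199.56→200, 158 + 35.89 = 193.89→194, 239 + 5.92 = 244.92→245) → #c8c2f5

#afa7f0, #b6aef2, #c8c2f5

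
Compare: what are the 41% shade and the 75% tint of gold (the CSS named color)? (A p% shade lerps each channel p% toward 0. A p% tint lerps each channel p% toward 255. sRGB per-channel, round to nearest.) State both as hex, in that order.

#967f00, #fff5bf

CSS gold is rgb(255, 215, 0).
41% shade:
  R: 255 + 0.41×(0−255) = 255 − 104.55 = 150.45 → 150
  G: 215 − 88.15 = 126.85 → 127
  B: 0 + 0.41×(0−0) = 0 + 0 = 0 → 0
  → #967f00
75% tint:
  R: 255 + 0.75×(255−255) = 255 + 0 = 255 → 255
  G: 215 + 0.75×(255−215) = 215 + 30 = 245 → 245
  B: 0 + 0.75×(255−0) = 0 + 191.25 = 191.25 → 191
  → #fff5bf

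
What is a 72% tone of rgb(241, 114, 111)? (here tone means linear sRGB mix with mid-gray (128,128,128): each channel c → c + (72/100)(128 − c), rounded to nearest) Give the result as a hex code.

Lerp each channel 72% toward 128:
  R: 241 + 0.72×(128−241) = 241 − 81.36 = 159.64 → 160
  G: 114 + 0.72×(128−114) = 114 + 10.08 = 124.08 → 124
  B: 111 + 12.24 = 123.24 → 123
rgb(160, 124, 123) = #a07c7b.

#a07c7b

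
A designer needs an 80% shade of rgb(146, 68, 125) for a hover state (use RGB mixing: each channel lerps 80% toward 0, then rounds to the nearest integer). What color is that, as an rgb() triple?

rgb(29, 14, 25)

An 80% shade moves each channel 80% toward 0:
  R: 146 − 116.8 = 29.2 → 29
  G: 68 − 54.4 = 13.6 → 14
  B: 125 + 0.8×(0−125) = 125 − 100 = 25 → 25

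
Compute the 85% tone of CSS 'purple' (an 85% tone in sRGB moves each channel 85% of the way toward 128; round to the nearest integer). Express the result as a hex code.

CSS purple is rgb(128, 0, 128).
An 85% tone moves each channel 85% toward 128:
  R: 128 + 0 = 128 → 128
  G: 0 + 108.8 = 108.8 → 109
  B: 128 + 0.85×(128−128) = 128 + 0 = 128 → 128
rgb(128, 109, 128) = #806D80.

#806D80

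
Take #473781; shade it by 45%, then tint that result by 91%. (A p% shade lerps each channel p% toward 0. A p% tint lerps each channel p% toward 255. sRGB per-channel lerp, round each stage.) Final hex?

#ECEBEE

#473781 is rgb(71, 55, 129).
A 45% shade moves each channel 45% toward 0:
  R: 71 + 0.45×(0−71) = 71 − 31.95 = 39.05 → 39
  G: 55 + 0.45×(0−55) = 55 − 24.75 = 30.25 → 30
  B: 129 + 0.45×(0−129) = 129 − 58.05 = 70.95 → 71
After the shade: rgb(39, 30, 71) = #271E47.
Per channel, c → c + 0.91(255 − c):
  R: 39 + 0.91×(255−39) = 39 + 196.56 = 235.56 → 236
  G: 30 + 204.75 = 234.75 → 235
  B: 71 + 0.91×(255−71) = 71 + 167.44 = 238.44 → 238
rgb(236, 235, 238) = #ECEBEE.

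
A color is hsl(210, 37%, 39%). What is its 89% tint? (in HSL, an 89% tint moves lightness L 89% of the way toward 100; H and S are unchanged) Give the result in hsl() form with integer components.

L moves 89% from 39 toward 100: 39 + 54.29 = 93.29 → 93.
H and S are unchanged.

hsl(210, 37%, 93%)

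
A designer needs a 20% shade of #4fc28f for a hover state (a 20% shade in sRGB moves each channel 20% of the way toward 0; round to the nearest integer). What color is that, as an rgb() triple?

#4fc28f is rgb(79, 194, 143).
Lerp each channel 20% toward 0:
  R: 79 + 0.2×(0−79) = 79 − 15.8 = 63.2 → 63
  G: 194 − 38.8 = 155.2 → 155
  B: 143 + 0.2×(0−143) = 143 − 28.6 = 114.4 → 114

rgb(63, 155, 114)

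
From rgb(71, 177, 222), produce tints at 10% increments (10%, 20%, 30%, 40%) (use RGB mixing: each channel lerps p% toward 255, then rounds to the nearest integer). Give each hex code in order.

10%: (71 + 18.4 = 89.4→89, 177 + 7.8 = 184.8→185, 222 + 3.3 = 225.3→225) → #59B9E1
20%: (71 + 36.8 = 107.8→108, 177 + 15.6 = 192.6→193, 222 + 6.6 = 228.6→229) → #6CC1E5
30%: (71 + 55.2 = 126.2→126, 177 + 23.4 = 200.4→200, 222 + 9.9 = 231.9→232) → #7EC8E8
40%: (71 + 73.6 = 144.6→145, 177 + 31.2 = 208.2→208, 222 + 13.2 = 235.2→235) → #91D0EB

#59B9E1, #6CC1E5, #7EC8E8, #91D0EB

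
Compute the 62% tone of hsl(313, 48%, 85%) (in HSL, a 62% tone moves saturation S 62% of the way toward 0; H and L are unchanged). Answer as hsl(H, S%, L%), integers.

S moves 62% from 48 toward 0: 48 − 29.76 = 18.24 → 18.
H and L are unchanged.

hsl(313, 18%, 85%)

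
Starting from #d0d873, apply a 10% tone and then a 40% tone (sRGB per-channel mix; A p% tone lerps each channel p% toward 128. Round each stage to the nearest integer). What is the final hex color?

#abaf79

#d0d873 is rgb(208, 216, 115).
Lerp each channel 10% toward 128:
  R: 208 + 0.1×(128−208) = 208 − 8 = 200 → 200
  G: 216 − 8.8 = 207.2 → 207
  B: 115 + 0.1×(128−115) = 115 + 1.3 = 116.3 → 116
After the tone: rgb(200, 207, 116) = #c8cf74.
A 40% tone moves each channel 40% toward 128:
  R: 200 + 0.4×(128−200) = 200 − 28.8 = 171.2 → 171
  G: 207 + 0.4×(128−207) = 207 − 31.6 = 175.4 → 175
  B: 116 + 0.4×(128−116) = 116 + 4.8 = 120.8 → 121
rgb(171, 175, 121) = #abaf79.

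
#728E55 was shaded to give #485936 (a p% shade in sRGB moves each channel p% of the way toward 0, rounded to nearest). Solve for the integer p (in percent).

37%

#728E55 is rgb(114, 142, 85); #485936 is rgb(72, 89, 54).
On the G channel (widest range): 89 ≈ 142 + (p/100)(0 − 142), so p ≈ 100×(89 − 142)/(0 − 142) = -5300/-142 = 37.32.
p = 37 reproduces all three channels after rounding.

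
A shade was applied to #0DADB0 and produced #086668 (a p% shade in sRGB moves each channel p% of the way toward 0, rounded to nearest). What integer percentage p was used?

#0DADB0 is rgb(13, 173, 176); #086668 is rgb(8, 102, 104).
On the B channel (widest range): 104 ≈ 176 + (p/100)(0 − 176), so p ≈ 100×(104 − 176)/(0 − 176) = -7200/-176 = 40.91.
p = 41 reproduces all three channels after rounding.

41%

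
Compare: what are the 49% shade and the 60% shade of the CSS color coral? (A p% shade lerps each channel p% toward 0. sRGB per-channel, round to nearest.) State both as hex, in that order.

CSS coral is rgb(255, 127, 80).
49% shade:
  R: 255 − 124.95 = 130.05 → 130
  G: 127 + 0.49×(0−127) = 127 − 62.23 = 64.77 → 65
  B: 80 + 0.49×(0−80) = 80 − 39.2 = 40.8 → 41
  → #824129
60% shade:
  R: 255 + 0.6×(0−255) = 255 − 153 = 102 → 102
  G: 127 + 0.6×(0−127) = 127 − 76.2 = 50.8 → 51
  B: 80 + 0.6×(0−80) = 80 − 48 = 32 → 32
  → #663320

#824129, #663320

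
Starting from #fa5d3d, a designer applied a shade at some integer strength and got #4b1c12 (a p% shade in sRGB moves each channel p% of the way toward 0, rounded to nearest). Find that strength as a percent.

70%

#fa5d3d is rgb(250, 93, 61); #4b1c12 is rgb(75, 28, 18).
On the R channel (widest range): 75 ≈ 250 + (p/100)(0 − 250), so p ≈ 100×(75 − 250)/(0 − 250) = -17500/-250 = 70.00.
p = 70 reproduces all three channels after rounding.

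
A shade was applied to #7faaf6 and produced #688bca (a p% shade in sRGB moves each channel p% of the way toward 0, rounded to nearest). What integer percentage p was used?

18%

#7faaf6 is rgb(127, 170, 246); #688bca is rgb(104, 139, 202).
On the B channel (widest range): 202 ≈ 246 + (p/100)(0 − 246), so p ≈ 100×(202 − 246)/(0 − 246) = -4400/-246 = 17.89.
p = 18 reproduces all three channels after rounding.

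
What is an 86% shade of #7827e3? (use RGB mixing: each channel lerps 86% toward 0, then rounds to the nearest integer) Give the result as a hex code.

#7827e3 is rgb(120, 39, 227).
Lerp each channel 86% toward 0:
  R: 120 + 0.86×(0−120) = 120 − 103.2 = 16.8 → 17
  G: 39 + 0.86×(0−39) = 39 − 33.54 = 5.46 → 5
  B: 227 + 0.86×(0−227) = 227 − 195.22 = 31.78 → 32
rgb(17, 5, 32) = #110520.

#110520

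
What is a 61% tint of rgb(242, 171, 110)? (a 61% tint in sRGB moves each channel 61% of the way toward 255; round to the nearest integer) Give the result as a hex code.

Per channel, c → c + 0.61(255 − c):
  R: 242 + 0.61×(255−242) = 242 + 7.93 = 249.93 → 250
  G: 171 + 0.61×(255−171) = 171 + 51.24 = 222.24 → 222
  B: 110 + 88.45 = 198.45 → 198
rgb(250, 222, 198) = #fadec6.

#fadec6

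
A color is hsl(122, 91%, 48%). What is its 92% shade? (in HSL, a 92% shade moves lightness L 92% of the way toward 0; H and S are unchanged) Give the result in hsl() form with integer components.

hsl(122, 91%, 4%)

L moves 92% from 48 toward 0: 48 − 44.16 = 3.84 → 4.
H and S are unchanged.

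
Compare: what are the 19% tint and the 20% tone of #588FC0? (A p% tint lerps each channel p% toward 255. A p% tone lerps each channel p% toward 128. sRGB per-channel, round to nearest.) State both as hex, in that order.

#588FC0 is rgb(88, 143, 192).
19% tint:
  R: 88 + 0.19×(255−88) = 88 + 31.73 = 119.73 → 120
  G: 143 + 0.19×(255−143) = 143 + 21.28 = 164.28 → 164
  B: 192 + 11.97 = 203.97 → 204
  → #78A4CC
20% tone:
  R: 88 + 0.2×(128−88) = 88 + 8 = 96 → 96
  G: 143 + 0.2×(128−143) = 143 − 3 = 140 → 140
  B: 192 − 12.8 = 179.2 → 179
  → #608CB3

#78A4CC, #608CB3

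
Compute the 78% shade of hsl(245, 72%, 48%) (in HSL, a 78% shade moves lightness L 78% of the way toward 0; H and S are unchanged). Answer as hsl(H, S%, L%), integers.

L moves 78% from 48 toward 0: 48 − 37.44 = 10.56 → 11.
H and S are unchanged.

hsl(245, 72%, 11%)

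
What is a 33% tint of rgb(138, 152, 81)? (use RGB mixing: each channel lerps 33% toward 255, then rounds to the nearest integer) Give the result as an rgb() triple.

A 33% tint moves each channel 33% toward 255:
  R: 138 + 0.33×(255−138) = 138 + 38.61 = 176.61 → 177
  G: 152 + 0.33×(255−152) = 152 + 33.99 = 185.99 → 186
  B: 81 + 57.42 = 138.42 → 138

rgb(177, 186, 138)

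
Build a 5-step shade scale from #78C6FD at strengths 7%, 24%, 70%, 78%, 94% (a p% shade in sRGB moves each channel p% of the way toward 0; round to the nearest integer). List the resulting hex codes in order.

#70B8EB, #5B96C0, #243B4C, #1A2C38, #070C0F

#78C6FD is rgb(120, 198, 253).
7%: (120 − 8.4 = 111.6→112, 198 − 13.86 = 184.14→184, 253 − 17.71 = 235.29→235) → #70B8EB
24%: (120 − 28.8 = 91.2→91, 198 − 47.52 = 150.48→150, 253 − 60.72 = 192.28→192) → #5B96C0
70%: (120 − 84 = 36→36, 198 − 138.6 = 59.4→59, 253 − 177.1 = 75.9→76) → #243B4C
78%: (120 − 93.6 = 26.4→26, 198 − 154.44 = 43.56→44, 253 − 197.34 = 55.66→56) → #1A2C38
94%: (120 − 112.8 = 7.2→7, 198 − 186.12 = 11.88→12, 253 − 237.82 = 15.18→15) → #070C0F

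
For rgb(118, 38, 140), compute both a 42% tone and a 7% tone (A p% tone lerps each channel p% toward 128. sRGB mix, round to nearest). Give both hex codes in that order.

42% tone:
  R: 118 + 0.42×(128−118) = 118 + 4.2 = 122.2 → 122
  G: 38 + 37.8 = 75.8 → 76
  B: 140 − 5.04 = 134.96 → 135
  → #7a4c87
7% tone:
  R: 118 + 0.7 = 118.7 → 119
  G: 38 + 0.07×(128−38) = 38 + 6.3 = 44.3 → 44
  B: 140 + 0.07×(128−140) = 140 − 0.84 = 139.16 → 139
  → #772c8b

#7a4c87, #772c8b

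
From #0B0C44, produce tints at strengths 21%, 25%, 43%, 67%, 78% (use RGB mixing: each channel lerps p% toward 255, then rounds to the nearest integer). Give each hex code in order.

#3E3F6B, #484973, #747494, #AEAFC1, #C9CAD6

#0B0C44 is rgb(11, 12, 68).
21%: (11 + 51.24 = 62.24→62, 12 + 51.03 = 63.03→63, 68 + 39.27 = 107.27→107) → #3E3F6B
25%: (11 + 61 = 72→72, 12 + 60.75 = 72.75→73, 68 + 46.75 = 114.75→115) → #484973
43%: (11 + 104.92 = 115.92→116, 12 + 104.49 = 116.49→116, 68 + 80.41 = 148.41→148) → #747494
67%: (11 + 163.48 = 174.48→174, 12 + 162.81 = 174.81→175, 68 + 125.29 = 193.29→193) → #AEAFC1
78%: (11 + 190.32 = 201.32→201, 12 + 189.54 = 201.54→202, 68 + 145.86 = 213.86→214) → #C9CAD6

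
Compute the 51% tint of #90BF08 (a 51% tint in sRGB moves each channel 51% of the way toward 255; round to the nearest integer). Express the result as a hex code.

#C9E086

#90BF08 is rgb(144, 191, 8).
Lerp each channel 51% toward 255:
  R: 144 + 56.61 = 200.61 → 201
  G: 191 + 32.64 = 223.64 → 224
  B: 8 + 125.97 = 133.97 → 134
rgb(201, 224, 134) = #C9E086.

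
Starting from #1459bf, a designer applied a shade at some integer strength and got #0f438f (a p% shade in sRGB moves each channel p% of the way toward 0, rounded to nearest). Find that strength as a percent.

25%

#1459bf is rgb(20, 89, 191); #0f438f is rgb(15, 67, 143).
On the B channel (widest range): 143 ≈ 191 + (p/100)(0 − 191), so p ≈ 100×(143 − 191)/(0 − 191) = -4800/-191 = 25.13.
p = 25 reproduces all three channels after rounding.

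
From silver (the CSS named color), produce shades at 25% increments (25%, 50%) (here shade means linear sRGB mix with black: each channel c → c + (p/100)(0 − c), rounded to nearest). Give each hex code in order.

#909090, #606060

CSS silver is rgb(192, 192, 192).
25%: (192 − 48 = 144→144, 192 − 48 = 144→144, 192 − 48 = 144→144) → #909090
50%: (192 − 96 = 96→96, 192 − 96 = 96→96, 192 − 96 = 96→96) → #606060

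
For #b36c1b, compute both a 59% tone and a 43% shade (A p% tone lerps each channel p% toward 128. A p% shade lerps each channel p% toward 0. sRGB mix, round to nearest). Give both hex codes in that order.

#957857, #663e0f

#b36c1b is rgb(179, 108, 27).
59% tone:
  R: 179 + 0.59×(128−179) = 179 − 30.09 = 148.91 → 149
  G: 108 + 11.8 = 119.8 → 120
  B: 27 + 0.59×(128−27) = 27 + 59.59 = 86.59 → 87
  → #957857
43% shade:
  R: 179 + 0.43×(0−179) = 179 − 76.97 = 102.03 → 102
  G: 108 + 0.43×(0−108) = 108 − 46.44 = 61.56 → 62
  B: 27 + 0.43×(0−27) = 27 − 11.61 = 15.39 → 15
  → #663e0f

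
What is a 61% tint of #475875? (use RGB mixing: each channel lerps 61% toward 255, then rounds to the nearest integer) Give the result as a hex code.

#475875 is rgb(71, 88, 117).
Lerp each channel 61% toward 255:
  R: 71 + 0.61×(255−71) = 71 + 112.24 = 183.24 → 183
  G: 88 + 0.61×(255−88) = 88 + 101.87 = 189.87 → 190
  B: 117 + 0.61×(255−117) = 117 + 84.18 = 201.18 → 201
rgb(183, 190, 201) = #B7BEC9.

#B7BEC9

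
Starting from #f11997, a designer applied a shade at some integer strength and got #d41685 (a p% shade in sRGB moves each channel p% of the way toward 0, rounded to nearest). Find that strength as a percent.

12%

#f11997 is rgb(241, 25, 151); #d41685 is rgb(212, 22, 133).
On the R channel (widest range): 212 ≈ 241 + (p/100)(0 − 241), so p ≈ 100×(212 − 241)/(0 − 241) = -2900/-241 = 12.03.
p = 12 reproduces all three channels after rounding.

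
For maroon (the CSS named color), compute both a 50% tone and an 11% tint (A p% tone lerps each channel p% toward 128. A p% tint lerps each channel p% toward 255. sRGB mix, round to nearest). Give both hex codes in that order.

#804040, #8E1C1C

CSS maroon is rgb(128, 0, 0).
50% tone:
  R: 128 + 0 = 128 → 128
  G: 0 + 0.5×(128−0) = 0 + 64 = 64 → 64
  B: 0 + 0.5×(128−0) = 0 + 64 = 64 → 64
  → #804040
11% tint:
  R: 128 + 13.97 = 141.97 → 142
  G: 0 + 0.11×(255−0) = 0 + 28.05 = 28.05 → 28
  B: 0 + 28.05 = 28.05 → 28
  → #8E1C1C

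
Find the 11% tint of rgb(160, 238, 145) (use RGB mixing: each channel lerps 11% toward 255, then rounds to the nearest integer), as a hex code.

Lerp each channel 11% toward 255:
  R: 160 + 0.11×(255−160) = 160 + 10.45 = 170.45 → 170
  G: 238 + 1.87 = 239.87 → 240
  B: 145 + 0.11×(255−145) = 145 + 12.1 = 157.1 → 157
rgb(170, 240, 157) = #AAF09D.

#AAF09D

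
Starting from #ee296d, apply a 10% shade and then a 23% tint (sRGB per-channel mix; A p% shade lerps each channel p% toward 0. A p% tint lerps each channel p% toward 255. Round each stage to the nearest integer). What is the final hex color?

#df5786

#ee296d is rgb(238, 41, 109).
Lerp each channel 10% toward 0:
  R: 238 + 0.1×(0−238) = 238 − 23.8 = 214.2 → 214
  G: 41 + 0.1×(0−41) = 41 − 4.1 = 36.9 → 37
  B: 109 + 0.1×(0−109) = 109 − 10.9 = 98.1 → 98
After the shade: rgb(214, 37, 98) = #d62562.
Per channel, c → c + 0.23(255 − c):
  R: 214 + 0.23×(255−214) = 214 + 9.43 = 223.43 → 223
  G: 37 + 0.23×(255−37) = 37 + 50.14 = 87.14 → 87
  B: 98 + 36.11 = 134.11 → 134
rgb(223, 87, 134) = #df5786.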